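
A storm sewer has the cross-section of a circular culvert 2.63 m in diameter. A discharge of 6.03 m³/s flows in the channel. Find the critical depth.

y_c = 1.09 m

At critical depth, Q² T / (g A³) = 1, i.e. A³/T = Q²/g = 6.03²/9.81 = 3.707.
Trying y = 1.36 m: A³/T = 8.665 — too large.
Trying y = 0.796 m: A³/T = 1.106 — too small.
Trying y = 1.09 m: A³/T = 3.716 — close enough.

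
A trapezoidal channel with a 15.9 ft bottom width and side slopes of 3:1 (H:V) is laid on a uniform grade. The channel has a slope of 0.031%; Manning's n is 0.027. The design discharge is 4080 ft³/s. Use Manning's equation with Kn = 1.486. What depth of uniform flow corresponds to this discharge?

y_n = 15.8 ft

Manning's equation rearranged: A R^(2/3) = nQ / (1.486·√S) = 0.027 × 4080 / (1.486 × √0.00031) = 4210.
Try y = 13.1 ft: A R^(2/3) = 2727 — low.
Try y = 18.8 ft: A R^(2/3) = 6344 — high.
Try y = 15.8 ft: A R^(2/3) = 4209 — matches.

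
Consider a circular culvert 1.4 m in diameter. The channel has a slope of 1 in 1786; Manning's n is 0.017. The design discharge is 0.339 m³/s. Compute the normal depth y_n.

y_n = 0.543 m

Manning's equation rearranged: A R^(2/3) = nQ / (1·√S) = 0.017 × 0.339 / (√0.0005599) = 0.2436.
Try y = 0.452 m: A R^(2/3) = 0.1724 — low.
Try y = 0.661 m: A R^(2/3) = 0.3464 — high.
Try y = 0.543 m: A R^(2/3) = 0.2435 — matches.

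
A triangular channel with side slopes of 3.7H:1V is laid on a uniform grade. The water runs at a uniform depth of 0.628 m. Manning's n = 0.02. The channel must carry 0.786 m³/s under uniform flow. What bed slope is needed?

S = 0.00057

For a triangular section with side slope z = 3.7: A = zy² = 3.7×0.628² = 1.459 m²; P = 2y√(1+z²) = 2×0.628×3.833 = 4.814 m.
Hydraulic radius R = A/P = 1.459/4.814 = 0.3031 m.
From Manning's equation, S = [nQ / (1 A R^(2/3))]² = [0.02 × 0.786 / (1 × 1.459 × 0.3031^(2/3))]² = 0.00057.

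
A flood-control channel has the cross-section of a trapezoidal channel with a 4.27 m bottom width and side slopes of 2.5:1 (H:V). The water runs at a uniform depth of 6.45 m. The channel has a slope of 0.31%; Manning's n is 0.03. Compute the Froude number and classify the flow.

With bottom width b = 4.27 m and side slope z = 2.5: A = (b + zy)y = (4.27 + 2.5×6.45)×6.45 = 131.5 m²; P = b + 2y√(1+z²) = 4.27 + 2×6.45×2.693 = 39 m.
Hydraulic radius R = A/P = 131.5/39 = 3.373 m.
V = (1/n) R^(2/3) √S = (1/0.03) × 3.373^(2/3) × √0.0031 = 4.174 m/s. Hydraulic depth D_h = A/T = 131.5/36.52 = 3.602 m.
Froude number Fr = V/√(g·D_h) = 4.174/√(9.81×3.602) = 0.702, which is less than 1, so the flow is subcritical.

subcritical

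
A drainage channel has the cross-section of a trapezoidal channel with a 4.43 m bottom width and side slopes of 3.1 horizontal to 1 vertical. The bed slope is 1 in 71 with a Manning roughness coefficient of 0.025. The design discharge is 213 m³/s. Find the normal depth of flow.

y_n = 2.65 m

Manning's equation rearranged: A R^(2/3) = nQ / (1·√S) = 0.025 × 213 / (√0.01408) = 44.87.
Try y = 3.2 m: A R^(2/3) = 68.37 — too large.
Try y = 2.21 m: A R^(2/3) = 30.06 — too small.
Try y = 2.65 m: A R^(2/3) = 44.78 — close enough.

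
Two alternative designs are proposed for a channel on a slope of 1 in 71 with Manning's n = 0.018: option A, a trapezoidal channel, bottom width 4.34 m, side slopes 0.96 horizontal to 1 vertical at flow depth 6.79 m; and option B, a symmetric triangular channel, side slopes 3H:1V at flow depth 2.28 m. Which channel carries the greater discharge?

Channel A: With bottom width b = 4.34 m and side slope z = 0.96: A = (b + zy)y = (4.34 + 0.96×6.79)×6.79 = 73.73 m²; P = b + 2y√(1+z²) = 4.34 + 2×6.79×1.386 = 23.16 m. Hydraulic radius R = A/P = 73.73/23.16 = 3.183 m. Q_A = (1/0.018)·73.73·3.183^(2/3)·√0.01408 = 1052 m³/s.
Channel B: For a triangular section with side slope z = 3: A = zy² = 3×2.28² = 15.6 m²; P = 2y√(1+z²) = 2×2.28×3.162 = 14.42 m. Hydraulic radius R = A/P = 15.6/14.42 = 1.081 m. Q_B = (1/0.018)·15.6·1.081^(2/3)·√0.01408 = 108.3 m³/s.
Q_A = 1052 m³/s vs Q_B = 108.3 m³/s, so channel A carries more.

channel A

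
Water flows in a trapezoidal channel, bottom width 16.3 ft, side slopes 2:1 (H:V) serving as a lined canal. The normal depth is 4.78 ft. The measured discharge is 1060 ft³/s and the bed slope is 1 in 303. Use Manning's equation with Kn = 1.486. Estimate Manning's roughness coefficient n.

With bottom width b = 16.3 ft and side slope z = 2: A = (b + zy)y = (16.3 + 2×4.78)×4.78 = 123.6 ft²; P = b + 2y√(1+z²) = 16.3 + 2×4.78×2.236 = 37.68 ft.
Hydraulic radius R = A/P = 123.6/37.68 = 3.281 ft.
Rearranging Manning's equation: n = (1.486/Q) A R^(2/3) S^(1/2) = (1.486/1060) × 123.6 × 3.281^(2/3) × √0.0033 = 0.022.

n = 0.022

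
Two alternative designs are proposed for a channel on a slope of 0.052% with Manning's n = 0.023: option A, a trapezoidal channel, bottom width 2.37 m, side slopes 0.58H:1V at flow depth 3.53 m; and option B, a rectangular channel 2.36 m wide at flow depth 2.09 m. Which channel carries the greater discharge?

channel A

Channel A: With bottom width b = 2.37 m and side slope z = 0.58: A = (b + zy)y = (2.37 + 0.58×3.53)×3.53 = 15.59 m²; P = b + 2y√(1+z²) = 2.37 + 2×3.53×1.156 = 10.53 m. Hydraulic radius R = A/P = 15.59/10.53 = 1.481 m. Q_A = (1/0.023)·15.59·1.481^(2/3)·√0.00052 = 20.08 m³/s.
Channel B: Flow area A = b·y = 2.36 × 2.09 = 4.932 m². Wetted perimeter P = b + 2y = 2.36 + 2×2.09 = 6.54 m. Hydraulic radius R = A/P = 4.932/6.54 = 0.7542 m. Q_B = (1/0.023)·4.932·0.7542^(2/3)·√0.00052 = 4.052 m³/s.
Q_A = 20.08 m³/s vs Q_B = 4.052 m³/s, so channel A carries more.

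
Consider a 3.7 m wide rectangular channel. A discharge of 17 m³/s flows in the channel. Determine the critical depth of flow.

For a rectangular channel, critical depth y_c = (q²/g)^(1/3) where q = Q/b = 17/3.7 = 4.595 m²/s.
So y_c = (4.595²/9.81)^(1/3) = 1.29 m.

y_c = 1.29 m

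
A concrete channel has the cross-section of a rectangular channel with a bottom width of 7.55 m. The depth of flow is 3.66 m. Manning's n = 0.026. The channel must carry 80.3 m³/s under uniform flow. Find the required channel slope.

Flow area A = b·y = 7.55 × 3.66 = 27.63 m². Wetted perimeter P = b + 2y = 7.55 + 2×3.66 = 14.87 m.
Hydraulic radius R = A/P = 27.63/14.87 = 1.858 m.
From Manning's equation, S = [nQ / (1 A R^(2/3))]² = [0.026 × 80.3 / (1 × 27.63 × 1.858^(2/3))]² = 0.0025.

S = 0.0025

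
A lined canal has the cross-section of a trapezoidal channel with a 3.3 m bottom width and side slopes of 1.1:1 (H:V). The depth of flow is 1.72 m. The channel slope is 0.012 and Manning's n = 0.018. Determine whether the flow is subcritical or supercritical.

supercritical

With bottom width b = 3.3 m and side slope z = 1.1: A = (b + zy)y = (3.3 + 1.1×1.72)×1.72 = 8.93 m²; P = b + 2y√(1+z²) = 3.3 + 2×1.72×1.487 = 8.414 m.
Hydraulic radius R = A/P = 8.93/8.414 = 1.061 m.
V = (1/n) R^(2/3) √S = (1/0.018) × 1.061^(2/3) × √0.012 = 6.332 m/s. Hydraulic depth D_h = A/T = 8.93/7.084 = 1.261 m.
Froude number Fr = V/√(g·D_h) = 6.332/√(9.81×1.261) = 1.8, which is greater than 1, so the flow is supercritical.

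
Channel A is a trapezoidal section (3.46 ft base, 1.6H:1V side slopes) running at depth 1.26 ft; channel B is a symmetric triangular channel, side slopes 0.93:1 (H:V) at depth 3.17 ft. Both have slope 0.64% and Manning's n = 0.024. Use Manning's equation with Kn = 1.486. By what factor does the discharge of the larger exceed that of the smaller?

1.6

Channel A: With bottom width b = 3.46 ft and side slope z = 1.6: A = (b + zy)y = (3.46 + 1.6×1.26)×1.26 = 6.9 ft²; P = b + 2y√(1+z²) = 3.46 + 2×1.26×1.887 = 8.215 ft. Hydraulic radius R = A/P = 6.9/8.215 = 0.8399 ft. Q_A = (1.486/0.024)·6.9·0.8399^(2/3)·√0.0064 = 30.42 ft³/s.
Channel B: For a triangular section with side slope z = 0.93: A = zy² = 0.93×3.17² = 9.345 ft²; P = 2y√(1+z²) = 2×3.17×1.366 = 8.658 ft. Hydraulic radius R = A/P = 9.345/8.658 = 1.079 ft. Q_B = (1.486/0.024)·9.345·1.079^(2/3)·√0.0064 = 48.71 ft³/s.
The larger discharge is 48.71 ft³/s and the smaller is 30.42 ft³/s; the ratio is 1.6.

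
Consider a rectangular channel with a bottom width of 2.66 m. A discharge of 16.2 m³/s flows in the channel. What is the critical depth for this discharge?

For a rectangular channel, critical depth y_c = (q²/g)^(1/3) where q = Q/b = 16.2/2.66 = 6.09 m²/s.
So y_c = (6.09²/9.81)^(1/3) = 1.56 m.

y_c = 1.56 m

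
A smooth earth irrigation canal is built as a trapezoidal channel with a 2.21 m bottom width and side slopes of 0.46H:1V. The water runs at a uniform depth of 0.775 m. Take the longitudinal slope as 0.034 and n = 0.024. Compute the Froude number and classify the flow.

With bottom width b = 2.21 m and side slope z = 0.46: A = (b + zy)y = (2.21 + 0.46×0.775)×0.775 = 1.989 m²; P = b + 2y√(1+z²) = 2.21 + 2×0.775×1.101 = 3.916 m.
Hydraulic radius R = A/P = 1.989/3.916 = 0.5079 m.
V = (1/n) R^(2/3) √S = (1/0.024) × 0.5079^(2/3) × √0.034 = 4.891 m/s. Hydraulic depth D_h = A/T = 1.989/2.923 = 0.6805 m.
Froude number Fr = V/√(g·D_h) = 4.891/√(9.81×0.6805) = 1.89, which is greater than 1, so the flow is supercritical.

supercritical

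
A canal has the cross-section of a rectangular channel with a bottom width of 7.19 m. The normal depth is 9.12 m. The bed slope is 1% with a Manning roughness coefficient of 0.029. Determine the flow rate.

Q = 425 m³/s

Flow area A = b·y = 7.19 × 9.12 = 65.57 m². Wetted perimeter P = b + 2y = 7.19 + 2×9.12 = 25.43 m.
Hydraulic radius R = A/P = 65.57/25.43 = 2.579 m.
Manning's equation: Q = (1/n) A R^(2/3) S^(1/2) = (1/0.029) × 65.57 × 2.579^(2/3) × 0.01^(1/2) = 425 m³/s.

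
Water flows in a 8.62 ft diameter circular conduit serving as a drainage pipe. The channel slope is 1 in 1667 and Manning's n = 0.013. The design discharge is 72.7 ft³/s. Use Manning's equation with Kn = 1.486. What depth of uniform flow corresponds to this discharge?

Manning's equation rearranged: A R^(2/3) = nQ / (1.486·√S) = 0.013 × 72.7 / (1.486 × √0.0005999) = 25.97.
Try y = 2.52 ft: A R^(2/3) = 18.13 — short.
Try y = 3.85 ft: A R^(2/3) = 40.02 — over.
Try y = 3.04 ft: A R^(2/3) = 25.97 — close enough.

y_n = 3.04 ft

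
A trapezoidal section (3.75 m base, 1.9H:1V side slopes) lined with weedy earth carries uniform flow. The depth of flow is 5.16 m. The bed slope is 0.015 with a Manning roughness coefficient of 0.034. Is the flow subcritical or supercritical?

With bottom width b = 3.75 m and side slope z = 1.9: A = (b + zy)y = (3.75 + 1.9×5.16)×5.16 = 69.94 m²; P = b + 2y√(1+z²) = 3.75 + 2×5.16×2.147 = 25.91 m.
Hydraulic radius R = A/P = 69.94/25.91 = 2.7 m.
V = (1/n) R^(2/3) √S = (1/0.034) × 2.7^(2/3) × √0.015 = 6.984 m/s. Hydraulic depth D_h = A/T = 69.94/23.36 = 2.994 m.
Froude number Fr = V/√(g·D_h) = 6.984/√(9.81×2.994) = 1.29, which is greater than 1, so the flow is supercritical.

supercritical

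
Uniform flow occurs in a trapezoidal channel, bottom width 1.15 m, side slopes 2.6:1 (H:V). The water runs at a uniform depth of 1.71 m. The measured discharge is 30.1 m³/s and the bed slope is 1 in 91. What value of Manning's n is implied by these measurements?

n = 0.031

With bottom width b = 1.15 m and side slope z = 2.6: A = (b + zy)y = (1.15 + 2.6×1.71)×1.71 = 9.569 m²; P = b + 2y√(1+z²) = 1.15 + 2×1.71×2.786 = 10.68 m.
Hydraulic radius R = A/P = 9.569/10.68 = 0.8962 m.
Rearranging Manning's equation: n = (1/Q) A R^(2/3) S^(1/2) = (1/30.1) × 9.569 × 0.8962^(2/3) × √0.01099 = 0.031.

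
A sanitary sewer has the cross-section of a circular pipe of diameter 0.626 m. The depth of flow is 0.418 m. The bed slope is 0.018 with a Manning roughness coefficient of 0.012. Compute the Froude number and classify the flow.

supercritical

For a circular section of diameter D = 0.626 m at depth y = 0.418 m, the central angle is θ = 2 arccos(1 − 2y/D) = 3.826 rad. Then A = (D²/8)(θ − sin θ) = 0.2184 m² and P = Dθ/2 = 1.197 m.
Hydraulic radius R = A/P = 0.2184/1.197 = 0.1824 m.
V = (1/n) R^(2/3) √S = (1/0.012) × 0.1824^(2/3) × √0.018 = 3.595 m/s. Hydraulic depth D_h = A/T = 0.2184/0.5897 = 0.3703 m.
Froude number Fr = V/√(g·D_h) = 3.595/√(9.81×0.3703) = 1.89, which is greater than 1, so the flow is supercritical.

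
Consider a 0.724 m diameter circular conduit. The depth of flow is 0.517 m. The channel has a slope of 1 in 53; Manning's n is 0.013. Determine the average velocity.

V = 3.8 m/s

For a circular section of diameter D = 0.724 m at depth y = 0.517 m, the central angle is θ = 2 arccos(1 − 2y/D) = 4.027 rad. Then A = (D²/8)(θ − sin θ) = 0.3145 m² and P = Dθ/2 = 1.458 m.
Hydraulic radius R = A/P = 0.3145/1.458 = 0.2158 m.
From Manning's equation, V = (1/n) R^(2/3) S^(1/2) = (1/0.013) × 0.2158^(2/3) × 0.01887^(1/2) = 3.8 m/s.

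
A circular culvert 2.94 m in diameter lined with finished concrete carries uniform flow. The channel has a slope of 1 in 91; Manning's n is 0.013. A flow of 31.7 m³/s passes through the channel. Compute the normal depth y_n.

y_n = 1.83 m

Manning's equation rearranged: A R^(2/3) = nQ / (1·√S) = 0.013 × 31.7 / (√0.01099) = 3.931.
Try y = 1.33 m: A R^(2/3) = 2.325 — short.
Try y = 2.01 m: A R^(2/3) = 4.486 — over.
Try y = 1.83 m: A R^(2/3) = 3.926 — matches.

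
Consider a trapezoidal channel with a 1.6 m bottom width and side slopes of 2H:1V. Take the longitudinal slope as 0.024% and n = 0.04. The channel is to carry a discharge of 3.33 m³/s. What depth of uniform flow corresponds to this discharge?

y_n = 1.75 m

Manning's equation rearranged: A R^(2/3) = nQ / (1·√S) = 0.04 × 3.33 / (√0.00024) = 8.598.
Try y = 2.04 m: A R^(2/3) = 12.2 — over.
Try y = 1.5 m: A R^(2/3) = 6.096 — short.
Try y = 1.75 m: A R^(2/3) = 8.606 — matches.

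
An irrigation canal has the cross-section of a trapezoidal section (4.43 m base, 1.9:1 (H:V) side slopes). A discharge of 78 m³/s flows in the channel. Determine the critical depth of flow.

At critical depth, Q² T / (g A³) = 1, i.e. A³/T = Q²/g = 78²/9.81 = 620.2.
Try y = 2.93 m: A³/T = 1615 — high.
Try y = 1.83 m: A³/T = 266.1 — low.
Try y = 2.29 m: A³/T = 619.2 — matches.

y_c = 2.29 m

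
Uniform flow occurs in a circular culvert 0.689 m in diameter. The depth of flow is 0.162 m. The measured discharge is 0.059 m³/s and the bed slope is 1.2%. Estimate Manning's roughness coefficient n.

n = 0.026

For a circular section of diameter D = 0.689 m at depth y = 0.162 m, the central angle is θ = 2 arccos(1 − 2y/D) = 2.025 rad. Then A = (D²/8)(θ − sin θ) = 0.06684 m² and P = Dθ/2 = 0.6976 m.
Hydraulic radius R = A/P = 0.06684/0.6976 = 0.09581 m.
Rearranging Manning's equation: n = (1/Q) A R^(2/3) S^(1/2) = (1/0.059) × 0.06684 × 0.09581^(2/3) × √0.012 = 0.026.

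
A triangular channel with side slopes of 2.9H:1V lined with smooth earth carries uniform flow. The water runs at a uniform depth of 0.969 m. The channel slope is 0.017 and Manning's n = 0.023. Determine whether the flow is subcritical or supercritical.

supercritical

For a triangular section with side slope z = 2.9: A = zy² = 2.9×0.969² = 2.723 m²; P = 2y√(1+z²) = 2×0.969×3.068 = 5.945 m.
Hydraulic radius R = A/P = 2.723/5.945 = 0.458 m.
V = (1/n) R^(2/3) √S = (1/0.023) × 0.458^(2/3) × √0.017 = 3.368 m/s. Hydraulic depth D_h = A/T = 2.723/5.62 = 0.4845 m.
Froude number Fr = V/√(g·D_h) = 3.368/√(9.81×0.4845) = 1.55, which is greater than 1, so the flow is supercritical.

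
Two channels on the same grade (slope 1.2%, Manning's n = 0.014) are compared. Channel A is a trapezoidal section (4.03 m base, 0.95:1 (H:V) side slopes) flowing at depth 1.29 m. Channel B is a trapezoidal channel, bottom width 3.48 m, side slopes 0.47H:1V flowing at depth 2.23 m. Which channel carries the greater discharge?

channel B

Channel A: With bottom width b = 4.03 m and side slope z = 0.95: A = (b + zy)y = (4.03 + 0.95×1.29)×1.29 = 6.78 m²; P = b + 2y√(1+z²) = 4.03 + 2×1.29×1.379 = 7.589 m. Hydraulic radius R = A/P = 6.78/7.589 = 0.8934 m. Q_A = (1/0.014)·6.78·0.8934^(2/3)·√0.012 = 49.21 m³/s.
Channel B: With bottom width b = 3.48 m and side slope z = 0.47: A = (b + zy)y = (3.48 + 0.47×2.23)×2.23 = 10.1 m²; P = b + 2y√(1+z²) = 3.48 + 2×2.23×1.105 = 8.408 m. Hydraulic radius R = A/P = 10.1/8.408 = 1.201 m. Q_B = (1/0.014)·10.1·1.201^(2/3)·√0.012 = 89.27 m³/s.
Q_A = 49.21 m³/s vs Q_B = 89.27 m³/s, so channel B carries more.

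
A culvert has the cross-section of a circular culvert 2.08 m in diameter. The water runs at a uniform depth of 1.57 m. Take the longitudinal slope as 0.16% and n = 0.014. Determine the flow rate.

For a circular section of diameter D = 2.08 m at depth y = 1.57 m, the central angle is θ = 2 arccos(1 − 2y/D) = 4.211 rad. Then A = (D²/8)(θ − sin θ) = 2.752 m² and P = Dθ/2 = 4.38 m.
Hydraulic radius R = A/P = 2.752/4.38 = 0.6283 m.
Manning's equation: Q = (1/n) A R^(2/3) S^(1/2) = (1/0.014) × 2.752 × 0.6283^(2/3) × 0.0016^(1/2) = 5.77 m³/s.

Q = 5.77 m³/s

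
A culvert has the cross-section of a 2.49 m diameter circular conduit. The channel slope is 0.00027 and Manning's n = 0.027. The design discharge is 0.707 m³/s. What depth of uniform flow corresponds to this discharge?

Manning's equation rearranged: A R^(2/3) = nQ / (1·√S) = 0.027 × 0.707 / (√0.00027) = 1.162.
At y = 0.681 m: A R^(2/3) = 0.5805 — low.
At y = 0.98 m: A R^(2/3) = 1.161 — matches.

y_n = 0.98 m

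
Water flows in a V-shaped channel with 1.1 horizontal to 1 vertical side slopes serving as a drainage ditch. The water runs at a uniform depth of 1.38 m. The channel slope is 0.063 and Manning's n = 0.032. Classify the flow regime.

supercritical

For a triangular section with side slope z = 1.1: A = zy² = 1.1×1.38² = 2.095 m²; P = 2y√(1+z²) = 2×1.38×1.487 = 4.103 m.
Hydraulic radius R = A/P = 2.095/4.103 = 0.5106 m.
V = (1/n) R^(2/3) √S = (1/0.032) × 0.5106^(2/3) × √0.063 = 5.011 m/s. Hydraulic depth D_h = A/T = 2.095/3.036 = 0.69 m.
Froude number Fr = V/√(g·D_h) = 5.011/√(9.81×0.69) = 1.93, which is greater than 1, so the flow is supercritical.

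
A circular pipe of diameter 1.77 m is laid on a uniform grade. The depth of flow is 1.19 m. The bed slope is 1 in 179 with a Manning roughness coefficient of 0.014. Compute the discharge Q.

Q = 6.05 m³/s

For a circular section of diameter D = 1.77 m at depth y = 1.19 m, the central angle is θ = 2 arccos(1 − 2y/D) = 3.845 rad. Then A = (D²/8)(θ − sin θ) = 1.759 m² and P = Dθ/2 = 3.403 m.
Hydraulic radius R = A/P = 1.759/3.403 = 0.517 m.
Manning's equation: Q = (1/n) A R^(2/3) S^(1/2) = (1/0.014) × 1.759 × 0.517^(2/3) × 0.005587^(1/2) = 6.05 m³/s.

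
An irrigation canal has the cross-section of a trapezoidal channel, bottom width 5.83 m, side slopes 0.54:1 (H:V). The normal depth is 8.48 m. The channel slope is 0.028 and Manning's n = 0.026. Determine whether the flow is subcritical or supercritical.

With bottom width b = 5.83 m and side slope z = 0.54: A = (b + zy)y = (5.83 + 0.54×8.48)×8.48 = 88.27 m²; P = b + 2y√(1+z²) = 5.83 + 2×8.48×1.136 = 25.1 m.
Hydraulic radius R = A/P = 88.27/25.1 = 3.516 m.
V = (1/n) R^(2/3) √S = (1/0.026) × 3.516^(2/3) × √0.028 = 14.88 m/s. Hydraulic depth D_h = A/T = 88.27/14.99 = 5.889 m.
Froude number Fr = V/√(g·D_h) = 14.88/√(9.81×5.889) = 1.96, which is greater than 1, so the flow is supercritical.

supercritical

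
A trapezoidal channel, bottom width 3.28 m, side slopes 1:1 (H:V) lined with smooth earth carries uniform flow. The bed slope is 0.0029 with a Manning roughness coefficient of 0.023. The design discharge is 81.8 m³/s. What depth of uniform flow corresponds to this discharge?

Manning's equation rearranged: A R^(2/3) = nQ / (1·√S) = 0.023 × 81.8 / (√0.0029) = 34.94.
At y = 3.83 m: A R^(2/3) = 42.21 — high.
At y = 2.41 m: A R^(2/3) = 16.82 — low.
At y = 3.49 m: A R^(2/3) = 34.92 — close enough.

y_n = 3.49 m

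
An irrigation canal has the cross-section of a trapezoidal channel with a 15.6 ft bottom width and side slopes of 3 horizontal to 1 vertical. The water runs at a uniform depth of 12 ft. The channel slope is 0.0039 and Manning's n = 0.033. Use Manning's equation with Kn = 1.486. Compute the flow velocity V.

With bottom width b = 15.6 ft and side slope z = 3: A = (b + zy)y = (15.6 + 3×12)×12 = 619.2 ft²; P = b + 2y√(1+z²) = 15.6 + 2×12×3.162 = 91.49 ft.
Hydraulic radius R = A/P = 619.2/91.49 = 6.768 ft.
From Manning's equation, V = (1.486/n) R^(2/3) S^(1/2) = (1.486/0.033) × 6.768^(2/3) × 0.0039^(1/2) = 10.1 ft/s.

V = 10.1 ft/s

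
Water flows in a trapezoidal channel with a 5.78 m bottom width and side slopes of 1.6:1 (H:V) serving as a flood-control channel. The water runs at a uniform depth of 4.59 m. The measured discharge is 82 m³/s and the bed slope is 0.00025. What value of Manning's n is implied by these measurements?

With bottom width b = 5.78 m and side slope z = 1.6: A = (b + zy)y = (5.78 + 1.6×4.59)×4.59 = 60.24 m²; P = b + 2y√(1+z²) = 5.78 + 2×4.59×1.887 = 23.1 m.
Hydraulic radius R = A/P = 60.24/23.1 = 2.608 m.
Rearranging Manning's equation: n = (1/Q) A R^(2/3) S^(1/2) = (1/82) × 60.24 × 2.608^(2/3) × √0.00025 = 0.022.

n = 0.022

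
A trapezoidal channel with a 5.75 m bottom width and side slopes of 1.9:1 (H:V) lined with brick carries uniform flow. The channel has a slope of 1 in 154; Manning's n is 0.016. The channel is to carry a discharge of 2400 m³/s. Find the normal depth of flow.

y_n = 8.32 m

Manning's equation rearranged: A R^(2/3) = nQ / (1·√S) = 0.016 × 2400 / (√0.006494) = 476.5.
At y = 9.41 m: A R^(2/3) = 634.2 — high.
At y = 8.32 m: A R^(2/3) = 476.1 — ≈ 476.5.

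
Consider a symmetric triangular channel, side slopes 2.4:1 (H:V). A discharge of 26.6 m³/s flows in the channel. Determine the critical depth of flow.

y_c = 1.9 m

At critical depth, Q² T / (g A³) = 1, i.e. A³/T = Q²/g = 26.6²/9.81 = 72.13.
Try y = 1.63 m: A³/T = 33.14 — low.
Try y = 2.21 m: A³/T = 151.8 — high.
Try y = 1.9 m: A³/T = 71.31 — ≈ 72.13.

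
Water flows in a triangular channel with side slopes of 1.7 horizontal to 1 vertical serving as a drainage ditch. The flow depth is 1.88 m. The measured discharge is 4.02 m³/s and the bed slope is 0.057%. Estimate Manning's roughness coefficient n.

For a triangular section with side slope z = 1.7: A = zy² = 1.7×1.88² = 6.008 m²; P = 2y√(1+z²) = 2×1.88×1.972 = 7.416 m.
Hydraulic radius R = A/P = 6.008/7.416 = 0.8102 m.
Rearranging Manning's equation: n = (1/Q) A R^(2/3) S^(1/2) = (1/4.02) × 6.008 × 0.8102^(2/3) × √0.00057 = 0.031.

n = 0.031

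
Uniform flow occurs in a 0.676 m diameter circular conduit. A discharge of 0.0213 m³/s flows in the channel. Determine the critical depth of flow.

At critical depth, Q² T / (g A³) = 1, i.e. A³/T = Q²/g = 0.0213²/9.81 = 0.00004625.
Try y = 0.102 m: A³/T = 0.00008157 — high.
Try y = 0.0883 m: A³/T = 0.00004619 — close enough.

y_c = 0.0883 m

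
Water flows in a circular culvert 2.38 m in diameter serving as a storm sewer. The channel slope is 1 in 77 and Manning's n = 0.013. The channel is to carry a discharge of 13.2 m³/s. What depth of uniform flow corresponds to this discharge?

y_n = 1.16 m

Manning's equation rearranged: A R^(2/3) = nQ / (1·√S) = 0.013 × 13.2 / (√0.01299) = 1.506.
Try y = 1.39 m: A R^(2/3) = 2.028 — high.
Try y = 0.988 m: A R^(2/3) = 1.135 — low.
Try y = 1.16 m: A R^(2/3) = 1.506 — matches.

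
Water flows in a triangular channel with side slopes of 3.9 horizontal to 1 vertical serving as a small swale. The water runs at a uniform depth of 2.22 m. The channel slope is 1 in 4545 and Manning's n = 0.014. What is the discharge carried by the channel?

Q = 21.4 m³/s

For a triangular section with side slope z = 3.9: A = zy² = 3.9×2.22² = 19.22 m²; P = 2y√(1+z²) = 2×2.22×4.026 = 17.88 m.
Hydraulic radius R = A/P = 19.22/17.88 = 1.075 m.
Manning's equation: Q = (1/n) A R^(2/3) S^(1/2) = (1/0.014) × 19.22 × 1.075^(2/3) × 0.00022^(1/2) = 21.4 m³/s.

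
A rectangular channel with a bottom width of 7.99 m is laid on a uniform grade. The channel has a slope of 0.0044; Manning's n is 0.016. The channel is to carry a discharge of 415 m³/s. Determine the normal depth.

Manning's equation rearranged: A R^(2/3) = nQ / (1·√S) = 0.016 × 415 / (√0.0044) = 100.1.
At y = 7.86 m: A R^(2/3) = 120.2 — over.
At y = 5.14 m: A R^(2/3) = 70.47 — short.
At y = 6.78 m: A R^(2/3) = 100.2 — close enough.

y_n = 6.78 m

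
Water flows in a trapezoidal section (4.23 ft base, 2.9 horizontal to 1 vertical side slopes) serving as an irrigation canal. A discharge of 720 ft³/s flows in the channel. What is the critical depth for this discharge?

At critical depth, Q² T / (g A³) = 1, i.e. A³/T = Q²/g = 720²/32.2 = 16100.
Try y = 5.06 ft: A³/T = 26070 — high.
Try y = 3.56 ft: A³/T = 5591 — low.
Try y = 4.54 ft: A³/T = 16120 — ≈ 16100.

y_c = 4.54 ft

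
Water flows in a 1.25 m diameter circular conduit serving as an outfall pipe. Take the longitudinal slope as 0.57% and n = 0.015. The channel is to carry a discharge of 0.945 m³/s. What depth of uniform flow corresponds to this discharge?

y_n = 0.496 m

Manning's equation rearranged: A R^(2/3) = nQ / (1·√S) = 0.015 × 0.945 / (√0.0057) = 0.1878.
Trying y = 0.593 m: A R^(2/3) = 0.2582 — high.
Trying y = 0.385 m: A R^(2/3) = 0.1164 — low.
Trying y = 0.496 m: A R^(2/3) = 0.1877 — close enough.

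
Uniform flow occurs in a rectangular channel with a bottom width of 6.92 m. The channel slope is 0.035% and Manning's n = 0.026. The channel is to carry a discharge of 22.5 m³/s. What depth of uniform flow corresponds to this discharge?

y_n = 3.21 m

Manning's equation rearranged: A R^(2/3) = nQ / (1·√S) = 0.026 × 22.5 / (√0.00035) = 31.27.
Try y = 4 m: A R^(2/3) = 41.79 — over.
Try y = 2.84 m: A R^(2/3) = 26.43 — short.
Try y = 3.21 m: A R^(2/3) = 31.21 — matches.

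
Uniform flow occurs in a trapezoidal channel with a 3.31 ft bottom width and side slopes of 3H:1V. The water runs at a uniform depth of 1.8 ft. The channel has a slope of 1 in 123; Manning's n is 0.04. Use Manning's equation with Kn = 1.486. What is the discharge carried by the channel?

Q = 54.8 ft³/s

With bottom width b = 3.31 ft and side slope z = 3: A = (b + zy)y = (3.31 + 3×1.8)×1.8 = 15.68 ft²; P = b + 2y√(1+z²) = 3.31 + 2×1.8×3.162 = 14.69 ft.
Hydraulic radius R = A/P = 15.68/14.69 = 1.067 ft.
Manning's equation: Q = (1.486/n) A R^(2/3) S^(1/2) = (1.486/0.04) × 15.68 × 1.067^(2/3) × 0.00813^(1/2) = 54.8 ft³/s.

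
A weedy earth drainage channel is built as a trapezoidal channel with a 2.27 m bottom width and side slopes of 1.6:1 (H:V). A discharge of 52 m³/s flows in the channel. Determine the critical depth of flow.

y_c = 2.32 m

At critical depth, Q² T / (g A³) = 1, i.e. A³/T = Q²/g = 52²/9.81 = 275.6.
Trying y = 2.68 m: A³/T = 500.6 — high.
Trying y = 2.32 m: A³/T = 275.7 — close enough.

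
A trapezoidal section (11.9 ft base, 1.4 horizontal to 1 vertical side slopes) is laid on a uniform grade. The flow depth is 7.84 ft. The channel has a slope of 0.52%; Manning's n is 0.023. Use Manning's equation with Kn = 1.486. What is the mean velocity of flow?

With bottom width b = 11.9 ft and side slope z = 1.4: A = (b + zy)y = (11.9 + 1.4×7.84)×7.84 = 179.3 ft²; P = b + 2y√(1+z²) = 11.9 + 2×7.84×1.72 = 38.88 ft.
Hydraulic radius R = A/P = 179.3/38.88 = 4.613 ft.
From Manning's equation, V = (1.486/n) R^(2/3) S^(1/2) = (1.486/0.023) × 4.613^(2/3) × 0.0052^(1/2) = 12.9 ft/s.

V = 12.9 ft/s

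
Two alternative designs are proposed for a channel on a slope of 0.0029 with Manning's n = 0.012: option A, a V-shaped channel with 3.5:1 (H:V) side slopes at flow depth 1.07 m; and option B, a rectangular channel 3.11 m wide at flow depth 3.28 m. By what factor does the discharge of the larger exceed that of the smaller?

4.11

Channel A: For a triangular section with side slope z = 3.5: A = zy² = 3.5×1.07² = 4.007 m²; P = 2y√(1+z²) = 2×1.07×3.64 = 7.79 m. Hydraulic radius R = A/P = 4.007/7.79 = 0.5144 m. Q_A = (1/0.012)·4.007·0.5144^(2/3)·√0.0029 = 11.55 m³/s.
Channel B: Flow area A = b·y = 3.11 × 3.28 = 10.2 m². Wetted perimeter P = b + 2y = 3.11 + 2×3.28 = 9.67 m. Hydraulic radius R = A/P = 10.2/9.67 = 1.055 m. Q_B = (1/0.012)·10.2·1.055^(2/3)·√0.0029 = 47.44 m³/s.
The larger discharge is 47.44 m³/s and the smaller is 11.55 m³/s; the ratio is 4.11.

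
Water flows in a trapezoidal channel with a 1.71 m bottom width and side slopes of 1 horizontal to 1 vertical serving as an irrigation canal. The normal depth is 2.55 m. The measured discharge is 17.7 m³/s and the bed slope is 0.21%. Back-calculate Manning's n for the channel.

n = 0.0321

With bottom width b = 1.71 m and side slope z = 1: A = (b + zy)y = (1.71 + 1×2.55)×2.55 = 10.86 m²; P = b + 2y√(1+z²) = 1.71 + 2×2.55×1.414 = 8.922 m.
Hydraulic radius R = A/P = 10.86/8.922 = 1.217 m.
Rearranging Manning's equation: n = (1/Q) A R^(2/3) S^(1/2) = (1/17.7) × 10.86 × 1.217^(2/3) × √0.0021 = 0.0321.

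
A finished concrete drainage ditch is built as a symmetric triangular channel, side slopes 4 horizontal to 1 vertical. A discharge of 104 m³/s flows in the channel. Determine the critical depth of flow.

y_c = 2.68 m

At critical depth, Q² T / (g A³) = 1, i.e. A³/T = Q²/g = 104²/9.81 = 1103.
Try y = 3.33 m: A³/T = 3276 — high.
Try y = 2.27 m: A³/T = 482.2 — low.
Try y = 2.68 m: A³/T = 1106 — close enough.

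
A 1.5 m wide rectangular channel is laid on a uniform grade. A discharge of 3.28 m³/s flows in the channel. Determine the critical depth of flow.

For a rectangular channel, critical depth y_c = (q²/g)^(1/3) where q = Q/b = 3.28/1.5 = 2.187 m²/s.
So y_c = (2.187²/9.81)^(1/3) = 0.787 m.

y_c = 0.787 m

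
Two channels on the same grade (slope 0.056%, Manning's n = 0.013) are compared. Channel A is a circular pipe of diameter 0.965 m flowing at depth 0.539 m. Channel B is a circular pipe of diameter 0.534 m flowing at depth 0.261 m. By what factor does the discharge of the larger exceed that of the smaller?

Channel A: For a circular section of diameter D = 0.965 m at depth y = 0.539 m, the central angle is θ = 2 arccos(1 − 2y/D) = 3.376 rad. Then A = (D²/8)(θ − sin θ) = 0.4201 m² and P = Dθ/2 = 1.629 m. Hydraulic radius R = A/P = 0.4201/1.629 = 0.2579 m. Q_A = (1/0.013)·0.4201·0.2579^(2/3)·√0.00056 = 0.3098 m³/s.
Channel B: For a circular section of diameter D = 0.534 m at depth y = 0.261 m, the central angle is θ = 2 arccos(1 − 2y/D) = 3.097 rad. Then A = (D²/8)(θ − sin θ) = 0.1088 m² and P = Dθ/2 = 0.8268 m. Hydraulic radius R = A/P = 0.1088/0.8268 = 0.1316 m. Q_B = (1/0.013)·0.1088·0.1316^(2/3)·√0.00056 = 0.05122 m³/s.
The larger discharge is 0.3098 m³/s and the smaller is 0.05122 m³/s; the ratio is 6.05.

6.05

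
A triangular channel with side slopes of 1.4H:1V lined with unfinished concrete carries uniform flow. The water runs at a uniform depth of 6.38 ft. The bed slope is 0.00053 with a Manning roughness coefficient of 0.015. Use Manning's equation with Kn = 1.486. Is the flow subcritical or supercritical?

subcritical

For a triangular section with side slope z = 1.4: A = zy² = 1.4×6.38² = 56.99 ft²; P = 2y√(1+z²) = 2×6.38×1.72 = 21.95 ft.
Hydraulic radius R = A/P = 56.99/21.95 = 2.596 ft.
V = (1.486/n) R^(2/3) √S = (1.486/0.015) × 2.596^(2/3) × √0.00053 = 4.308 ft/s. Hydraulic depth D_h = A/T = 56.99/17.86 = 3.19 ft.
Froude number Fr = V/√(g·D_h) = 4.308/√(32.2×3.19) = 0.425, which is less than 1, so the flow is subcritical.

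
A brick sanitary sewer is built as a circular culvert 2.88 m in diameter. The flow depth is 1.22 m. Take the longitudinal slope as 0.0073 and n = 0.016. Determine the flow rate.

Q = 10.5 m³/s

For a circular section of diameter D = 2.88 m at depth y = 1.22 m, the central angle is θ = 2 arccos(1 − 2y/D) = 2.835 rad. Then A = (D²/8)(θ − sin θ) = 2.626 m² and P = Dθ/2 = 4.082 m.
Hydraulic radius R = A/P = 2.626/4.082 = 0.6433 m.
Manning's equation: Q = (1/n) A R^(2/3) S^(1/2) = (1/0.016) × 2.626 × 0.6433^(2/3) × 0.0073^(1/2) = 10.5 m³/s.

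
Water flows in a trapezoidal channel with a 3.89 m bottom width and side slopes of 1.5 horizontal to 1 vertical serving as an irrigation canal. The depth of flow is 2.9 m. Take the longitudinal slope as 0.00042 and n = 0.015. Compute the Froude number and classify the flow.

subcritical

With bottom width b = 3.89 m and side slope z = 1.5: A = (b + zy)y = (3.89 + 1.5×2.9)×2.9 = 23.9 m²; P = b + 2y√(1+z²) = 3.89 + 2×2.9×1.803 = 14.35 m.
Hydraulic radius R = A/P = 23.9/14.35 = 1.666 m.
V = (1/n) R^(2/3) √S = (1/0.015) × 1.666^(2/3) × √0.00042 = 1.92 m/s. Hydraulic depth D_h = A/T = 23.9/12.59 = 1.898 m.
Froude number Fr = V/√(g·D_h) = 1.92/√(9.81×1.898) = 0.445, which is less than 1, so the flow is subcritical.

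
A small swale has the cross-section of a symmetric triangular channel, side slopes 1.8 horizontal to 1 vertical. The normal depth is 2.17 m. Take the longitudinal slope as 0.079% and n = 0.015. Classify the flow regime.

For a triangular section with side slope z = 1.8: A = zy² = 1.8×2.17² = 8.476 m²; P = 2y√(1+z²) = 2×2.17×2.059 = 8.937 m.
Hydraulic radius R = A/P = 8.476/8.937 = 0.9485 m.
V = (1/n) R^(2/3) √S = (1/0.015) × 0.9485^(2/3) × √0.00079 = 1.809 m/s. Hydraulic depth D_h = A/T = 8.476/7.812 = 1.085 m.
Froude number Fr = V/√(g·D_h) = 1.809/√(9.81×1.085) = 0.554, which is less than 1, so the flow is subcritical.

subcritical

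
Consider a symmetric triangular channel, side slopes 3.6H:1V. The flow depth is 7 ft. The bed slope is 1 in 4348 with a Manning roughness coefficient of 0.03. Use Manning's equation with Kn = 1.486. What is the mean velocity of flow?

For a triangular section with side slope z = 3.6: A = zy² = 3.6×7² = 176.4 ft²; P = 2y√(1+z²) = 2×7×3.736 = 52.31 ft.
Hydraulic radius R = A/P = 176.4/52.31 = 3.372 ft.
From Manning's equation, V = (1.486/n) R^(2/3) S^(1/2) = (1.486/0.03) × 3.372^(2/3) × 0.00023^(1/2) = 1.69 ft/s.

V = 1.69 ft/s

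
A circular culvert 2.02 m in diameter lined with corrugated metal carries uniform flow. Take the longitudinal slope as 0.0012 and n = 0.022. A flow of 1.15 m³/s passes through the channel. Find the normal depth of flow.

y_n = 0.837 m

Manning's equation rearranged: A R^(2/3) = nQ / (1·√S) = 0.022 × 1.15 / (√0.0012) = 0.7303.
Trying y = 1.04 m: A R^(2/3) = 1.068 — high.
Trying y = 0.705 m: A R^(2/3) = 0.5315 — low.
Trying y = 0.837 m: A R^(2/3) = 0.7303 — ≈ 0.7303.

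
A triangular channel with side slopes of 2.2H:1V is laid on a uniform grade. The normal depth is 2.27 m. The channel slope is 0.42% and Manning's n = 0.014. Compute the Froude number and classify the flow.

supercritical

For a triangular section with side slope z = 2.2: A = zy² = 2.2×2.27² = 11.34 m²; P = 2y√(1+z²) = 2×2.27×2.417 = 10.97 m.
Hydraulic radius R = A/P = 11.34/10.97 = 1.033 m.
V = (1/n) R^(2/3) √S = (1/0.014) × 1.033^(2/3) × √0.0042 = 4.731 m/s. Hydraulic depth D_h = A/T = 11.34/9.988 = 1.135 m.
Froude number Fr = V/√(g·D_h) = 4.731/√(9.81×1.135) = 1.42, which is greater than 1, so the flow is supercritical.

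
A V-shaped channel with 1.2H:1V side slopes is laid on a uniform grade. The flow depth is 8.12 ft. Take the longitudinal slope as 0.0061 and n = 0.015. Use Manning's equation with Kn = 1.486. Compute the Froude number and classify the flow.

supercritical

For a triangular section with side slope z = 1.2: A = zy² = 1.2×8.12² = 79.12 ft²; P = 2y√(1+z²) = 2×8.12×1.562 = 25.37 ft.
Hydraulic radius R = A/P = 79.12/25.37 = 3.119 ft.
V = (1.486/n) R^(2/3) √S = (1.486/0.015) × 3.119^(2/3) × √0.0061 = 16.52 ft/s. Hydraulic depth D_h = A/T = 79.12/19.49 = 4.06 ft.
Froude number Fr = V/√(g·D_h) = 16.52/√(32.2×4.06) = 1.44, which is greater than 1, so the flow is supercritical.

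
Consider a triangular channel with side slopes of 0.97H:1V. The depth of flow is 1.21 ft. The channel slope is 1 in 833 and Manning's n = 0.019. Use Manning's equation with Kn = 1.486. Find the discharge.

For a triangular section with side slope z = 0.97: A = zy² = 0.97×1.21² = 1.42 ft²; P = 2y√(1+z²) = 2×1.21×1.393 = 3.371 ft.
Hydraulic radius R = A/P = 1.42/3.371 = 0.4212 ft.
Manning's equation: Q = (1.486/n) A R^(2/3) S^(1/2) = (1.486/0.019) × 1.42 × 0.4212^(2/3) × 0.0012^(1/2) = 2.16 ft³/s.

Q = 2.16 ft³/s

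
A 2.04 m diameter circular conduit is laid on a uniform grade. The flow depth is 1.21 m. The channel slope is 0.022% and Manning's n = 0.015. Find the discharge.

Q = 1.36 m³/s

For a circular section of diameter D = 2.04 m at depth y = 1.21 m, the central angle is θ = 2 arccos(1 − 2y/D) = 3.516 rad. Then A = (D²/8)(θ − sin θ) = 2.02 m² and P = Dθ/2 = 3.587 m.
Hydraulic radius R = A/P = 2.02/3.587 = 0.5631 m.
Manning's equation: Q = (1/n) A R^(2/3) S^(1/2) = (1/0.015) × 2.02 × 0.5631^(2/3) × 0.00022^(1/2) = 1.36 m³/s.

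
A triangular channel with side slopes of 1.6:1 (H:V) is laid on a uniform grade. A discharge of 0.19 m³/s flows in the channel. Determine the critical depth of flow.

y_c = 0.31 m

At critical depth, Q² T / (g A³) = 1, i.e. A³/T = Q²/g = 0.19²/9.81 = 0.00368.
Try y = 0.37 m: A³/T = 0.008876 — high.
Try y = 0.247 m: A³/T = 0.001177 — low.
Try y = 0.31 m: A³/T = 0.003665 — matches.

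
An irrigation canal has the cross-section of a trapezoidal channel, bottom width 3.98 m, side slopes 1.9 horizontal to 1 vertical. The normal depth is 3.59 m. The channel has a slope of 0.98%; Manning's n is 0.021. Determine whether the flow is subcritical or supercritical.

supercritical

With bottom width b = 3.98 m and side slope z = 1.9: A = (b + zy)y = (3.98 + 1.9×3.59)×3.59 = 38.78 m²; P = b + 2y√(1+z²) = 3.98 + 2×3.59×2.147 = 19.4 m.
Hydraulic radius R = A/P = 38.78/19.4 = 1.999 m.
V = (1/n) R^(2/3) √S = (1/0.021) × 1.999^(2/3) × √0.0098 = 7.481 m/s. Hydraulic depth D_h = A/T = 38.78/17.62 = 2.2 m.
Froude number Fr = V/√(g·D_h) = 7.481/√(9.81×2.2) = 1.61, which is greater than 1, so the flow is supercritical.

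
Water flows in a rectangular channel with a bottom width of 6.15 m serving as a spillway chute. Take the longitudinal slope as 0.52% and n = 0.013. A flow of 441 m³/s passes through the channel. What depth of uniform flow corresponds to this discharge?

y_n = 7.66 m

Manning's equation rearranged: A R^(2/3) = nQ / (1·√S) = 0.013 × 441 / (√0.0052) = 79.5.
Try y = 9.18 m: A R^(2/3) = 98.47 — too large.
Try y = 7.66 m: A R^(2/3) = 79.55 — ≈ 79.5.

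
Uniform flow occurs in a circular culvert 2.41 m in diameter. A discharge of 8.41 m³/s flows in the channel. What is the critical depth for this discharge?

At critical depth, Q² T / (g A³) = 1, i.e. A³/T = Q²/g = 8.41²/9.81 = 7.21.
Try y = 1.54 m: A³/T = 12.59 — too large.
Try y = 1.15 m: A³/T = 4.119 — too small.
Try y = 1.33 m: A³/T = 7.177 — matches.

y_c = 1.33 m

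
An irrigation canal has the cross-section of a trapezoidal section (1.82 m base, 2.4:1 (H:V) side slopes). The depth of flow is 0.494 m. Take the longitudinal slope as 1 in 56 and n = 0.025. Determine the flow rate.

With bottom width b = 1.82 m and side slope z = 2.4: A = (b + zy)y = (1.82 + 2.4×0.494)×0.494 = 1.485 m²; P = b + 2y√(1+z²) = 1.82 + 2×0.494×2.6 = 4.389 m.
Hydraulic radius R = A/P = 1.485/4.389 = 0.3383 m.
Manning's equation: Q = (1/n) A R^(2/3) S^(1/2) = (1/0.025) × 1.485 × 0.3383^(2/3) × 0.01786^(1/2) = 3.85 m³/s.

Q = 3.85 m³/s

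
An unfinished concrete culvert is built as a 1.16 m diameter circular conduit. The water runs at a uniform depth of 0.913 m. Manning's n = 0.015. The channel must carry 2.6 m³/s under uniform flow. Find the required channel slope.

For a circular section of diameter D = 1.16 m at depth y = 0.913 m, the central angle is θ = 2 arccos(1 − 2y/D) = 4.365 rad. Then A = (D²/8)(θ − sin θ) = 0.8923 m² and P = Dθ/2 = 2.532 m.
Hydraulic radius R = A/P = 0.8923/2.532 = 0.3525 m.
From Manning's equation, S = [nQ / (1 A R^(2/3))]² = [0.015 × 2.6 / (1 × 0.8923 × 0.3525^(2/3))]² = 0.00767.

S = 0.00767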